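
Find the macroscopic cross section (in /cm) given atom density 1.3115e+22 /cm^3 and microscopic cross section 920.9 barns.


Sigma = N * sigma_barns * 1e-24
Sigma = 1.3115e+22 * 920.9 * 1e-24
Sigma = 12.078 /cm

12.078


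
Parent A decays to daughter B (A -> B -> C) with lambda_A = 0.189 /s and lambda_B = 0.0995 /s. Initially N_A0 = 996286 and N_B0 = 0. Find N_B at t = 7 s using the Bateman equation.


N_B(t) = lambda_A * N_A0 / (lambda_B - lambda_A) * [exp(-lambda_A*t) - exp(-lambda_B*t)]
exp(-0.189*7) = 0.2663351; exp(-0.0995*7) = 0.4983264
N_B = 0.189 * 996286 / (0.0995 - 0.189) * (0.2663351 - 0.4983264)
N_B = 488084

488084


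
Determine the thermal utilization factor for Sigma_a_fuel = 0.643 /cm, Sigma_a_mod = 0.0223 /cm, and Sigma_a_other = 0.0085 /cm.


f = Sigma_a_fuel / (Sigma_a_fuel + Sigma_a_mod + Sigma_a_other)
f = 0.643 / (0.643 + 0.0223 + 0.0085)
f = 0.95429

0.95429


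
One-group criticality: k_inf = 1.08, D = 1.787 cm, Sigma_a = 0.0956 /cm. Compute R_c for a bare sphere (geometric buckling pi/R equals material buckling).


L^2 = D / Sigma_a = 1.787 / 0.0956 = 18.69247 cm^2
B_m^2 = (k_inf - 1) / L^2 = (1.08 - 1) / 18.69247 = 0.004279798 /cm^2
For a bare sphere: B_g = pi/R, so R_c = pi / sqrt(B_m^2)
R_c = pi / sqrt(0.004279798) = 48.022 cm

48.022


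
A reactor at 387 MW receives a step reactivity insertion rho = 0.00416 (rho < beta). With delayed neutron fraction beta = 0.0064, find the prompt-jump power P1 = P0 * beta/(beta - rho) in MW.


P1/P0 = beta / (beta - rho)
P1/P0 = 0.0064 / (0.0064 - 0.00416) = 2.857143
P1 = 387 * 2.857143 = 1105.7 MW

1105.7


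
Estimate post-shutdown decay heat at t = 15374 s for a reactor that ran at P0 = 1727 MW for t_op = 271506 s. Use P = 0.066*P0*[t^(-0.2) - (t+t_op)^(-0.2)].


P/P0 = 0.066 * [t^(-0.2) - (t + t_op)^(-0.2)]
P/P0 = 0.066 * [15374^(-0.2) - (15374 + 271506)^(-0.2)]
P/P0 = 0.066 * [0.1454262 - 0.08099532] = 0.004252438
P = 1727 * 0.004252438 = 7.3440 MW

7.3440


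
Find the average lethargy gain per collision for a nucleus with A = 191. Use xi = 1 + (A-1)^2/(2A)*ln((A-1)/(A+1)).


xi = 1 + (A-1)^2/(2A) * ln((A-1)/(A+1))
xi = 1 + (191-1)^2/(2*191) * ln((191-1)/(191 +1))
xi = 0.010435

0.010435


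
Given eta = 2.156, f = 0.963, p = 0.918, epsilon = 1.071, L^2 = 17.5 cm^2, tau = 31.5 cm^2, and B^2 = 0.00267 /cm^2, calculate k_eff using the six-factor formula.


k_inf = eta*f*p*eps = 2.156*0.963*0.918*1.071 = 2.041302
P_TNL = 1/(1 + L^2*B^2) = 1/(1 + 17.5*0.00267) = 0.9553608
P_FNL = exp(-B^2*tau) = exp(-0.00267*31.5) = 0.9193347
k_eff = k_inf * P_TNL * P_FNL = 2.041302 * 0.9553608 * 0.9193347
k_eff = 1.7929

1.7929


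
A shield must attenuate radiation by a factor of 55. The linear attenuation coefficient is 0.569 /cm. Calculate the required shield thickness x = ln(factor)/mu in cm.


x = ln(factor) / mu
x = ln(55) / 0.569
x = 7.0428 cm

7.0428


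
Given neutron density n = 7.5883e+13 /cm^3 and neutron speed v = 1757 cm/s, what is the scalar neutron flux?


phi = n * v
phi = 7.5883e+13 * 1757
phi = 1.3333e+17 /cm^2/s

1.3333e+17


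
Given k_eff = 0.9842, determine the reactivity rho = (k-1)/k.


rho = (k_eff - 1) / k_eff
rho = (0.9842 - 1) / 0.9842
rho = -0.016054

-0.016054


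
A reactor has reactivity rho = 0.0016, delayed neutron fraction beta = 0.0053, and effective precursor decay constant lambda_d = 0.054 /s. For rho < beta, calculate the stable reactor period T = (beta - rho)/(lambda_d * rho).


T = (beta - rho) / (lambda_d * rho)
T = (0.0053 - 0.0016) / (0.054 * 0.0016)
T = 42.824 s

42.824


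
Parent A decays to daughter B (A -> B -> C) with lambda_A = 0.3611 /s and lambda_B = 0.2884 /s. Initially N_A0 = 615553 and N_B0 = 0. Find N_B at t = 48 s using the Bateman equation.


N_B(t) = lambda_A * N_A0 / (lambda_B - lambda_A) * [exp(-lambda_A*t) - exp(-lambda_B*t)]
exp(-0.3611*48) = 2.967977e-08; exp(-0.2884*48) = 9.726904e-07
N_B = 0.3611 * 615553 / (0.2884 - 0.3611) * (2.967977e-08 - 9.726904e-07)
N_B = 2.8832

2.8832


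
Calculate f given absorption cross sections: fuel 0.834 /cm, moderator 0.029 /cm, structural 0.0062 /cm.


f = Sigma_a_fuel / (Sigma_a_fuel + Sigma_a_mod + Sigma_a_other)
f = 0.834 / (0.834 + 0.029 + 0.0062)
f = 0.95950

0.95950


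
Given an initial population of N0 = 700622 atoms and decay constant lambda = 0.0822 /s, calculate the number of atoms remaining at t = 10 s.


N = N0 * exp(-lambda * t)
N = 700622 * exp(-0.0822 * 10)
N = 307960

307960


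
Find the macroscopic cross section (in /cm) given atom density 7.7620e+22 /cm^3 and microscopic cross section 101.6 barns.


Sigma = N * sigma_barns * 1e-24
Sigma = 7.7620e+22 * 101.6 * 1e-24
Sigma = 7.8862 /cm

7.8862


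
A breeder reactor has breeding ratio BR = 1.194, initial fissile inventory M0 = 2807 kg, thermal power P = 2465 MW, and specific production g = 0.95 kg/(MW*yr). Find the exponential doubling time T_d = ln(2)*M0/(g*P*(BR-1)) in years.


Breeding gain G = BR - 1 = 1.194 - 1 = 0.194
Fissile production rate = g * P * G = 0.95 * 2465 * 0.194 = 454.2995 kg/yr
T_d = ln(2) * M0 / (g * P * G)
T_d = ln(2) * 2807 / 454.2995 = 4.2828 yr

4.2828


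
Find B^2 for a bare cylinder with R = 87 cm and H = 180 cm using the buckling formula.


B^2 = (2.405/R)^2 + (pi/H)^2
B^2 = (2.405/87)^2 + (pi/180)^2
B^2 = 0.0010688 /cm^2

0.0010688


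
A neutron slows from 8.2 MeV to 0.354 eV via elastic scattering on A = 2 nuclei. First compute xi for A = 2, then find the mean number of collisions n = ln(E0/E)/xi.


xi = 1 + (A-1)^2/(2A)*ln((A-1)/(A+1)) = 0.7253469 (for A = 2)
n = ln(E0/E) / xi
n = ln(8.2e6 / 0.354) / 0.7253469
n = ln(2.316384e+07) / 0.7253469 = 23.379

23.379


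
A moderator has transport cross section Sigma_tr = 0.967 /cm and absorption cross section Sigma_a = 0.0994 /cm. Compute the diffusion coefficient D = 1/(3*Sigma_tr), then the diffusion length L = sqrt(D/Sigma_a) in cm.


D = 1 / (3 * Sigma_tr) = 1 / (3 * 0.967) = 0.3447087 cm
L = sqrt(D / Sigma_a)
L = sqrt(0.3447087 / 0.0994)
L = 1.8622 cm

1.8622


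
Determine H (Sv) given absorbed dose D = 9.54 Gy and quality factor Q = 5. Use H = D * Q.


H = D * Q
H = 9.54 * 5
H = 47.700 Sv

47.700


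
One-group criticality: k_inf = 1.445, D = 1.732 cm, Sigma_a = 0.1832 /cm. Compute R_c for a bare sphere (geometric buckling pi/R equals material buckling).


L^2 = D / Sigma_a = 1.732 / 0.1832 = 9.454148 cm^2
B_m^2 = (k_inf - 1) / L^2 = (1.445 - 1) / 9.454148 = 0.04706929 /cm^2
For a bare sphere: B_g = pi/R, so R_c = pi / sqrt(B_m^2)
R_c = pi / sqrt(0.04706929) = 14.480 cm

14.480


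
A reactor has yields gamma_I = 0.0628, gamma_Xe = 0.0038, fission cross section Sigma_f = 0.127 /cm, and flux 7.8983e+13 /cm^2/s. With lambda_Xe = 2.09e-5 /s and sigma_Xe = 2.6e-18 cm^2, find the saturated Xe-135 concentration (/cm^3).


Xe_eq = (gamma_I + gamma_Xe) * Sigma_f * phi / (lambda_Xe + sigma_Xe * phi)
Numerator = (0.0628 + 0.0038) * 0.127 * 7.8983e+13 = 6.680540e+11
Denominator = 2.09e-5 + 2.6e-18 * 7.8983e+13 = 2.262558e-04
Xe_eq = 6.680540e+11 / 2.262558e-04 = 2.9526e+15 /cm^3

2.9526e+15


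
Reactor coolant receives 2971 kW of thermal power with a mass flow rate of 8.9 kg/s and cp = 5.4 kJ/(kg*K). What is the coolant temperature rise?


dT = Q / (m_dot * cp)
dT = 2971 / (8.9 * 5.4)
dT = 61.819 C

61.819


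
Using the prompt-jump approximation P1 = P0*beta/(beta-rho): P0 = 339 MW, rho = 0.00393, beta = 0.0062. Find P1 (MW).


P1/P0 = beta / (beta - rho)
P1/P0 = 0.0062 / (0.0062 - 0.00393) = 2.731278
P1 = 339 * 2.731278 = 925.90 MW

925.90


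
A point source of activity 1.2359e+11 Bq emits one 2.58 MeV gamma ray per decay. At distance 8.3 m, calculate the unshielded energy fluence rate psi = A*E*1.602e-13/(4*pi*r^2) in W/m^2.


psi = A * E * 1.602e-13 / (4*pi*r^2)
psi = 1.2359e+11 * 2.58 * 1.602e-13 / (4*pi*8.3^2)
psi = 5.9006e-05 W/m^2

5.9006e-05


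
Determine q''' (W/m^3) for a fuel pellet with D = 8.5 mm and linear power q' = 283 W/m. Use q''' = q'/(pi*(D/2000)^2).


r = D / 2 / 1000 = 8.5 / 2 / 1000 = 0.00425 m
q''' = q' / (pi * r^2)
q''' = 283 / (pi * 0.00425^2)
q''' = 4.9872e+06 W/m^3

4.9872e+06


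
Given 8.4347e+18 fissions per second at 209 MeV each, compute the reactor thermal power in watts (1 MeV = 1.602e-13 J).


P = fission_rate * E_MeV * 1.602e-13
P = 8.4347e+18 * 209 * 1.602e-13
P = 2.8241e+08 W

2.8241e+08


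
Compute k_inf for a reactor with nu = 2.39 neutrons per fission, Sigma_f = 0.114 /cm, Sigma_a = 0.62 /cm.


k_inf = nu * Sigma_f / Sigma_a
k_inf = 2.39 * 0.114 / 0.62
k_inf = 0.43945

0.43945


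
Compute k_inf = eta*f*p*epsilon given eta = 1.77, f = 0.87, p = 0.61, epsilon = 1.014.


k_inf = eta * f * p * epsilon
k_inf = 1.77 * 0.87 * 0.61 * 1.014
k_inf = 0.95249

0.95249


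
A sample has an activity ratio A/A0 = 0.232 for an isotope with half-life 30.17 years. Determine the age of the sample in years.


lambda = ln(2) / t_half = ln(2) / 30.17 = 0.02297472 /yr
t = -ln(A/A0) / lambda
t = -ln(0.232) / 0.02297472
t = 63.592 yr

63.592


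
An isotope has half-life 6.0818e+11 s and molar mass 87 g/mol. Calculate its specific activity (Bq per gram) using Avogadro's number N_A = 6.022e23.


lambda = ln(2) / t_half = ln(2) / 6.0818e+11 = 1.139707e-12 /s
SA = lambda * N_A / M
SA = 1.139707e-12 * 6.022e23 / 87
SA = 7.8889e+09 Bq/g

7.8889e+09


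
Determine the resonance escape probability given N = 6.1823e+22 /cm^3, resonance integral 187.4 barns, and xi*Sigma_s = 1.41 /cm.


p = exp(-N * I * 1e-24 / (xi*Sigma_s))
p = exp(-6.1823e+22 * 187.4 * 1e-24 / 1.41)
p = 2.7009e-04

2.7009e-04


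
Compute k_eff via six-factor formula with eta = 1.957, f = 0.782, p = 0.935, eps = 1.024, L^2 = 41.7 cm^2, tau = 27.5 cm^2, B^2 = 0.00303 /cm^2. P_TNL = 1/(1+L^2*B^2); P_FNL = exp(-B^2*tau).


k_inf = eta*f*p*eps = 1.957*0.782*0.935*1.024 = 1.465241
P_TNL = 1/(1 + L^2*B^2) = 1/(1 + 41.7*0.00303) = 0.8878227
P_FNL = exp(-B^2*tau) = exp(-0.00303*27.5) = 0.9200521
k_eff = k_inf * P_TNL * P_FNL = 1.465241 * 0.8878227 * 0.9200521
k_eff = 1.1969

1.1969


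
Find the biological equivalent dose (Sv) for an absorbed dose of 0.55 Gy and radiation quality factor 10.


H = D * Q
H = 0.55 * 10
H = 5.5000 Sv

5.5000


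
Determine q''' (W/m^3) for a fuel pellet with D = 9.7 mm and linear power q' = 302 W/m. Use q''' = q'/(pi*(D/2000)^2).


r = D / 2 / 1000 = 9.7 / 2 / 1000 = 0.00485 m
q''' = q' / (pi * r^2)
q''' = 302 / (pi * 0.00485^2)
q''' = 4.0867e+06 W/m^3

4.0867e+06


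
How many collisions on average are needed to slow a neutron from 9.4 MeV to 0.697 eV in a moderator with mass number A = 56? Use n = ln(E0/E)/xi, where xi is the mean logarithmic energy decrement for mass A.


xi = 1 + (A-1)^2/(2A)*ln((A-1)/(A+1)) = 0.03529286 (for A = 56)
n = ln(E0/E) / xi
n = ln(9.4e6 / 0.697) / 0.03529286
n = ln(1.348637e+07) / 0.03529286 = 465.17

465.17


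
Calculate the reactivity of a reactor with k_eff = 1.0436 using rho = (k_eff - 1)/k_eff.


rho = (k_eff - 1) / k_eff
rho = (1.0436 - 1) / 1.0436
rho = 0.041778

0.041778


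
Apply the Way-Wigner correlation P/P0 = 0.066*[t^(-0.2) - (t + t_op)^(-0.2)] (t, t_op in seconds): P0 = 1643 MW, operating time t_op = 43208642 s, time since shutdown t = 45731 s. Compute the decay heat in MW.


P/P0 = 0.066 * [t^(-0.2) - (t + t_op)^(-0.2)]
P/P0 = 0.066 * [45731^(-0.2) - (45731 + 43208642)^(-0.2)]
P/P0 = 0.066 * [0.1169386 - 0.02970257] = 0.005757578
P = 1643 * 0.005757578 = 9.4597 MW

9.4597


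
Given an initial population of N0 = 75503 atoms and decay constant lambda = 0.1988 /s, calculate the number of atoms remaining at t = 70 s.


N = N0 * exp(-lambda * t)
N = 75503 * exp(-0.1988 * 70)
N = 0.068285

0.068285


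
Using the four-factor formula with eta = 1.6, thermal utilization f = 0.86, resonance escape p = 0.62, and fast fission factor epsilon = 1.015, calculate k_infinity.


k_inf = eta * f * p * epsilon
k_inf = 1.6 * 0.86 * 0.62 * 1.015
k_inf = 0.86592

0.86592


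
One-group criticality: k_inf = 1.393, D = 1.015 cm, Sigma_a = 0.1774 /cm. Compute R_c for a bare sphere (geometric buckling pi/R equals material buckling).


L^2 = D / Sigma_a = 1.015 / 0.1774 = 5.721533 cm^2
B_m^2 = (k_inf - 1) / L^2 = (1.393 - 1) / 5.721533 = 0.06868788 /cm^2
For a bare sphere: B_g = pi/R, so R_c = pi / sqrt(B_m^2)
R_c = pi / sqrt(0.06868788) = 11.987 cm

11.987


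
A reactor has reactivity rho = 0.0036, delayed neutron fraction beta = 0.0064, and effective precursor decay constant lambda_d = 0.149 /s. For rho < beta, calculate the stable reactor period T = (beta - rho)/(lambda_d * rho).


T = (beta - rho) / (lambda_d * rho)
T = (0.0064 - 0.0036) / (0.149 * 0.0036)
T = 5.2200 s

5.2200


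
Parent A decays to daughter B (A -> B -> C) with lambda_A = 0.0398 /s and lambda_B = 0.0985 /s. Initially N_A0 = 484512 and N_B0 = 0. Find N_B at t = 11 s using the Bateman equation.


N_B(t) = lambda_A * N_A0 / (lambda_B - lambda_A) * [exp(-lambda_A*t) - exp(-lambda_B*t)]
exp(-0.0398*11) = 0.6454549; exp(-0.0985*11) = 0.3384090
N_B = 0.0398 * 484512 / (0.0985 - 0.0398) * (0.6454549 - 0.3384090)
N_B = 100868

100868


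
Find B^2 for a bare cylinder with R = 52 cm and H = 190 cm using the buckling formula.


B^2 = (2.405/R)^2 + (pi/H)^2
B^2 = (2.405/52)^2 + (pi/190)^2
B^2 = 0.0024125 /cm^2

0.0024125


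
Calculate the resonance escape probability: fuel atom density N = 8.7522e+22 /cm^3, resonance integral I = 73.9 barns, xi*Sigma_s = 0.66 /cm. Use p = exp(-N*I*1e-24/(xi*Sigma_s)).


p = exp(-N * I * 1e-24 / (xi*Sigma_s))
p = exp(-8.7522e+22 * 73.9 * 1e-24 / 0.66)
p = 5.5462e-05

5.5462e-05


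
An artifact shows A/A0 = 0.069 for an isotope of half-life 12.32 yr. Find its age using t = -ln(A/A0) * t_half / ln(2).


lambda = ln(2) / t_half = ln(2) / 12.32 = 0.05626195 /yr
t = -ln(A/A0) / lambda
t = -ln(0.069) / 0.05626195
t = 47.521 yr

47.521


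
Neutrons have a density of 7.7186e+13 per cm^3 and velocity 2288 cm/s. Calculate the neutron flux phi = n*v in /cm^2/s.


phi = n * v
phi = 7.7186e+13 * 2288
phi = 1.7660e+17 /cm^2/s

1.7660e+17


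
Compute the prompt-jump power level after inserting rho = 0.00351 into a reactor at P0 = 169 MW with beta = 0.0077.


P1/P0 = beta / (beta - rho)
P1/P0 = 0.0077 / (0.0077 - 0.00351) = 1.837709
P1 = 169 * 1.837709 = 310.57 MW

310.57


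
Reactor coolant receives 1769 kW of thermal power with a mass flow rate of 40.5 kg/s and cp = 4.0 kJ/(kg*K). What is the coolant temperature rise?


dT = Q / (m_dot * cp)
dT = 1769 / (40.5 * 4.0)
dT = 10.920 C

10.920


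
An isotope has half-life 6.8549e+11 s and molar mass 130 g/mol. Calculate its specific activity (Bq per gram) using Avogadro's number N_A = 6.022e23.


lambda = ln(2) / t_half = ln(2) / 6.8549e+11 = 1.011170e-12 /s
SA = lambda * N_A / M
SA = 1.011170e-12 * 6.022e23 / 130
SA = 4.6841e+09 Bq/g

4.6841e+09


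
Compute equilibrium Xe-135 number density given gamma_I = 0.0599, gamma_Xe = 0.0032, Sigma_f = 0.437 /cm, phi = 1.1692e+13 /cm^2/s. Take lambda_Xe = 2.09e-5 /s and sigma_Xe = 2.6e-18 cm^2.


Xe_eq = (gamma_I + gamma_Xe) * Sigma_f * phi / (lambda_Xe + sigma_Xe * phi)
Numerator = (0.0599 + 0.0032) * 0.437 * 1.1692e+13 = 3.224034e+11
Denominator = 2.09e-5 + 2.6e-18 * 1.1692e+13 = 5.129920e-05
Xe_eq = 3.224034e+11 / 5.129920e-05 = 6.2848e+15 /cm^3

6.2848e+15


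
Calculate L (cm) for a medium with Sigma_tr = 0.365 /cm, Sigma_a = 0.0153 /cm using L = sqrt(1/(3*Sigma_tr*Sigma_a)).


D = 1 / (3 * Sigma_tr) = 1 / (3 * 0.365) = 0.9132420 cm
L = sqrt(D / Sigma_a)
L = sqrt(0.9132420 / 0.0153)
L = 7.7259 cm

7.7259


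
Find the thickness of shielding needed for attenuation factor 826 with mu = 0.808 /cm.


x = ln(factor) / mu
x = ln(826) / 0.808
x = 8.3126 cm

8.3126


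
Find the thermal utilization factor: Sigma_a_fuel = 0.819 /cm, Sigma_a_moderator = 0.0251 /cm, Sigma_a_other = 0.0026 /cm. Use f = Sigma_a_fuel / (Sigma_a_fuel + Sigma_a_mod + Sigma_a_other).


f = Sigma_a_fuel / (Sigma_a_fuel + Sigma_a_mod + Sigma_a_other)
f = 0.819 / (0.819 + 0.0251 + 0.0026)
f = 0.96728

0.96728


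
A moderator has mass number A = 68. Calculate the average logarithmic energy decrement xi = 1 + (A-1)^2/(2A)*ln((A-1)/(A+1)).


xi = 1 + (A-1)^2/(2A) * ln((A-1)/(A+1))
xi = 1 + (68-1)^2/(2*68) * ln((68-1)/(68 +1))
xi = 0.029126

0.029126


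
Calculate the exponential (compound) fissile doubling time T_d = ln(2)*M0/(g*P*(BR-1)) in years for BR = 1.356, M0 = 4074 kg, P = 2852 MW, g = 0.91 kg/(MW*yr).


Breeding gain G = BR - 1 = 1.356 - 1 = 0.356
Fissile production rate = g * P * G = 0.91 * 2852 * 0.356 = 923.93392 kg/yr
T_d = ln(2) * M0 / (g * P * G)
T_d = ln(2) * 4074 / 923.93392 = 3.0564 yr

3.0564


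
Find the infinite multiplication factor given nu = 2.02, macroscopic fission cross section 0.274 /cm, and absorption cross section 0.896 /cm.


k_inf = nu * Sigma_f / Sigma_a
k_inf = 2.02 * 0.274 / 0.896
k_inf = 0.61772

0.61772


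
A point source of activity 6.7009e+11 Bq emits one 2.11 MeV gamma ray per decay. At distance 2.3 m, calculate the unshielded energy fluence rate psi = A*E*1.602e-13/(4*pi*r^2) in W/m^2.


psi = A * E * 1.602e-13 / (4*pi*r^2)
psi = 6.7009e+11 * 2.11 * 1.602e-13 / (4*pi*2.3^2)
psi = 0.0034073 W/m^2

0.0034073


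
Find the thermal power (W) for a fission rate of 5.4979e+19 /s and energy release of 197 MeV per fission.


P = fission_rate * E_MeV * 1.602e-13
P = 5.4979e+19 * 197 * 1.602e-13
P = 1.7351e+09 W

1.7351e+09


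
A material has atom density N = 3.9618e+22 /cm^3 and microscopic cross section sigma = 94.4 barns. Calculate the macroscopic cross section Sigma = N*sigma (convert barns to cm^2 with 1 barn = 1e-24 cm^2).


Sigma = N * sigma_barns * 1e-24
Sigma = 3.9618e+22 * 94.4 * 1e-24
Sigma = 3.7399 /cm

3.7399


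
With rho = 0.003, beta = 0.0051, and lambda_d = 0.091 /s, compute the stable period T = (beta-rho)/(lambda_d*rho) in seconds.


T = (beta - rho) / (lambda_d * rho)
T = (0.0051 - 0.003) / (0.091 * 0.003)
T = 7.6923 s

7.6923


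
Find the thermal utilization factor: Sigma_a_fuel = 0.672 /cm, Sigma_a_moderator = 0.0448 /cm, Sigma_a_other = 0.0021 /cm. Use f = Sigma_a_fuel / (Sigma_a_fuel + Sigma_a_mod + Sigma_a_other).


f = Sigma_a_fuel / (Sigma_a_fuel + Sigma_a_mod + Sigma_a_other)
f = 0.672 / (0.672 + 0.0448 + 0.0021)
f = 0.93476

0.93476


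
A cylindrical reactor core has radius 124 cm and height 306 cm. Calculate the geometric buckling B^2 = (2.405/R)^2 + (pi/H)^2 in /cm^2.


B^2 = (2.405/R)^2 + (pi/H)^2
B^2 = (2.405/124)^2 + (pi/306)^2
B^2 = 4.8158e-04 /cm^2

4.8158e-04


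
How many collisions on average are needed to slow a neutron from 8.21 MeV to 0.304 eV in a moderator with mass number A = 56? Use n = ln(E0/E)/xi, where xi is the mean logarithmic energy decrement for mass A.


xi = 1 + (A-1)^2/(2A)*ln((A-1)/(A+1)) = 0.03529286 (for A = 56)
n = ln(E0/E) / xi
n = ln(8.21e6 / 0.304) / 0.03529286
n = ln(2.700658e+07) / 0.03529286 = 484.85

484.85


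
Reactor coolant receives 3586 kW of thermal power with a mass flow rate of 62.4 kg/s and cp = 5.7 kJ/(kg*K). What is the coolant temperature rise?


dT = Q / (m_dot * cp)
dT = 3586 / (62.4 * 5.7)
dT = 10.082 C

10.082


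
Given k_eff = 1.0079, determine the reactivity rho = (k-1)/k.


rho = (k_eff - 1) / k_eff
rho = (1.0079 - 1) / 1.0079
rho = 0.0078381

0.0078381


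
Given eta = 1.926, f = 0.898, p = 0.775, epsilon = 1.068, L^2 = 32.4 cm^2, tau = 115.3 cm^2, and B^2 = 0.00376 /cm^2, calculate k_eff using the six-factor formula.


k_inf = eta*f*p*eps = 1.926*0.898*0.775*1.068 = 1.431547
P_TNL = 1/(1 + L^2*B^2) = 1/(1 + 32.4*0.00376) = 0.8914054
P_FNL = exp(-B^2*tau) = exp(-0.00376*115.3) = 0.6482181
k_eff = k_inf * P_TNL * P_FNL = 1.431547 * 0.8914054 * 0.6482181
k_eff = 0.82718

0.82718


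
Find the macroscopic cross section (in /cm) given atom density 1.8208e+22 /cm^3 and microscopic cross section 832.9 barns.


Sigma = N * sigma_barns * 1e-24
Sigma = 1.8208e+22 * 832.9 * 1e-24
Sigma = 15.165 /cm

15.165


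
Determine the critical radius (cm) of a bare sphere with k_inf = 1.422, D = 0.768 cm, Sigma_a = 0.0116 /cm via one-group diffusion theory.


L^2 = D / Sigma_a = 0.768 / 0.0116 = 66.20690 cm^2
B_m^2 = (k_inf - 1) / L^2 = (1.422 - 1) / 66.20690 = 0.006373958 /cm^2
For a bare sphere: B_g = pi/R, so R_c = pi / sqrt(B_m^2)
R_c = pi / sqrt(0.006373958) = 39.350 cm

39.350


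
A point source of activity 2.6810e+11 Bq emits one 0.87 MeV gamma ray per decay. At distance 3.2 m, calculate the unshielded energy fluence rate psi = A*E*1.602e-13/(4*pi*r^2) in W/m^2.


psi = A * E * 1.602e-13 / (4*pi*r^2)
psi = 2.6810e+11 * 0.87 * 1.602e-13 / (4*pi*3.2^2)
psi = 2.9038e-04 W/m^2

2.9038e-04


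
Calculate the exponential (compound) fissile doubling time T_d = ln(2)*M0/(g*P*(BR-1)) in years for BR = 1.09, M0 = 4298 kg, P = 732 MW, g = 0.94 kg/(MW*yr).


Breeding gain G = BR - 1 = 1.09 - 1 = 0.09
Fissile production rate = g * P * G = 0.94 * 732 * 0.09 = 61.9272 kg/yr
T_d = ln(2) * M0 / (g * P * G)
T_d = ln(2) * 4298 / 61.9272 = 48.107 yr

48.107


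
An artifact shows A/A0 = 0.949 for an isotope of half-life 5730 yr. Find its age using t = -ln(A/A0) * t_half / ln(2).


lambda = ln(2) / t_half = ln(2) / 5730 = 1.209681e-04 /yr
t = -ln(A/A0) / lambda
t = -ln(0.949) / 1.209681e-04
t = 432.73 yr

432.73


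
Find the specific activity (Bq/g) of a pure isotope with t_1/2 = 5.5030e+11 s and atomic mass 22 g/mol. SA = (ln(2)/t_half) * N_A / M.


lambda = ln(2) / t_half = ln(2) / 5.5030e+11 = 1.259581e-12 /s
SA = lambda * N_A / M
SA = 1.259581e-12 * 6.022e23 / 22
SA = 3.4478e+10 Bq/g

3.4478e+10


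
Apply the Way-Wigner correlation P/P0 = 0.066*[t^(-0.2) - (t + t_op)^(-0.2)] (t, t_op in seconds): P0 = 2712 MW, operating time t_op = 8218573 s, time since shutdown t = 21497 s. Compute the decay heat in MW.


P/P0 = 0.066 * [t^(-0.2) - (t + t_op)^(-0.2)]
P/P0 = 0.066 * [21497^(-0.2) - (21497 + 8218573)^(-0.2)]
P/P0 = 0.066 * [0.1359955 - 0.04138222] = 0.006244476
P = 2712 * 0.006244476 = 16.935 MW

16.935


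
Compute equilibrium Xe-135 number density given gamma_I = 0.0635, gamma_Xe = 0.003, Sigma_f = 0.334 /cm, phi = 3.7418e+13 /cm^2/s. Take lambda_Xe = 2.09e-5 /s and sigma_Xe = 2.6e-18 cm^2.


Xe_eq = (gamma_I + gamma_Xe) * Sigma_f * phi / (lambda_Xe + sigma_Xe * phi)
Numerator = (0.0635 + 0.003) * 0.334 * 3.7418e+13 = 8.310912e+11
Denominator = 2.09e-5 + 2.6e-18 * 3.7418e+13 = 1.181868e-04
Xe_eq = 8.310912e+11 / 1.181868e-04 = 7.0320e+15 /cm^3

7.0320e+15


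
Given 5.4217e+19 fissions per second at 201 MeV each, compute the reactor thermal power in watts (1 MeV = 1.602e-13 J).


P = fission_rate * E_MeV * 1.602e-13
P = 5.4217e+19 * 201 * 1.602e-13
P = 1.7458e+09 W

1.7458e+09


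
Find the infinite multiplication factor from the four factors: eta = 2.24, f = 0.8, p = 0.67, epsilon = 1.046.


k_inf = eta * f * p * epsilon
k_inf = 2.24 * 0.8 * 0.67 * 1.046
k_inf = 1.2559

1.2559


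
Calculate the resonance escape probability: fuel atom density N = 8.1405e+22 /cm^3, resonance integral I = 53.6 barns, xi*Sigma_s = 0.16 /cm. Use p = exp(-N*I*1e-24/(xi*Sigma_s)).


p = exp(-N * I * 1e-24 / (xi*Sigma_s))
p = exp(-8.1405e+22 * 53.6 * 1e-24 / 0.16)
p = 1.4338e-12

1.4338e-12


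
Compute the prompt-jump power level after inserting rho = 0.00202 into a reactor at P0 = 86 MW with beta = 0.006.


P1/P0 = beta / (beta - rho)
P1/P0 = 0.006 / (0.006 - 0.00202) = 1.507538
P1 = 86 * 1.507538 = 129.65 MW

129.65


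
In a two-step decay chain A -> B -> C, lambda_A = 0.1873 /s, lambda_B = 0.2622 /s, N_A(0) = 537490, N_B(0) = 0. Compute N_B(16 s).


N_B(t) = lambda_A * N_A0 / (lambda_B - lambda_A) * [exp(-lambda_A*t) - exp(-lambda_B*t)]
exp(-0.1873*16) = 0.04994664; exp(-0.2622*16) = 0.01506773
N_B = 0.1873 * 537490 / (0.2622 - 0.1873) * (0.04994664 - 0.01506773)
N_B = 46880

46880


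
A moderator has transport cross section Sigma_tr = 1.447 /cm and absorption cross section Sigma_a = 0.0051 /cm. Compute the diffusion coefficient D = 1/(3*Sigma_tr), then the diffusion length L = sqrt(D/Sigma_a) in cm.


D = 1 / (3 * Sigma_tr) = 1 / (3 * 1.447) = 0.2303617 cm
L = sqrt(D / Sigma_a)
L = sqrt(0.2303617 / 0.0051)
L = 6.7208 cm

6.7208


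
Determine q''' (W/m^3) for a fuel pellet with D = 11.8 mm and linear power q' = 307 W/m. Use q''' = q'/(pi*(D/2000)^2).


r = D / 2 / 1000 = 11.8 / 2 / 1000 = 0.0059 m
q''' = q' / (pi * r^2)
q''' = 307 / (pi * 0.0059^2)
q''' = 2.8073e+06 W/m^3

2.8073e+06


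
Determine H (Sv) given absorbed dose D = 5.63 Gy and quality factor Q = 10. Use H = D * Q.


H = D * Q
H = 5.63 * 10
H = 56.300 Sv

56.300


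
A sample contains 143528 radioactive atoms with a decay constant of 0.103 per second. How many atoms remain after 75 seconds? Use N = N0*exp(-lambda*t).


N = N0 * exp(-lambda * t)
N = 143528 * exp(-0.103 * 75)
N = 63.389

63.389


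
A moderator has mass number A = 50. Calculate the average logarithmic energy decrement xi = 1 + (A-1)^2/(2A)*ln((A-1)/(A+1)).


xi = 1 + (A-1)^2/(2A) * ln((A-1)/(A+1))
xi = 1 + (50-1)^2/(2*50) * ln((50-1)/(50 +1))
xi = 0.039472

0.039472


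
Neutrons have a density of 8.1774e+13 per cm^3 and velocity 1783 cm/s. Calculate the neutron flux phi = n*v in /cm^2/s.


phi = n * v
phi = 8.1774e+13 * 1783
phi = 1.4580e+17 /cm^2/s

1.4580e+17


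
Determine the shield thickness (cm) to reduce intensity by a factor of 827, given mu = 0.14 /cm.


x = ln(factor) / mu
x = ln(827) / 0.14
x = 47.984 cm

47.984


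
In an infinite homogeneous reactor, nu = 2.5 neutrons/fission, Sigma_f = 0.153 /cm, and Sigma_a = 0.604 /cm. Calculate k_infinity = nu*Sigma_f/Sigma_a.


k_inf = nu * Sigma_f / Sigma_a
k_inf = 2.5 * 0.153 / 0.604
k_inf = 0.63328

0.63328


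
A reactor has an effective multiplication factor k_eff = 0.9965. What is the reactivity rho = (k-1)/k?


rho = (k_eff - 1) / k_eff
rho = (0.9965 - 1) / 0.9965
rho = -0.0035123

-0.0035123


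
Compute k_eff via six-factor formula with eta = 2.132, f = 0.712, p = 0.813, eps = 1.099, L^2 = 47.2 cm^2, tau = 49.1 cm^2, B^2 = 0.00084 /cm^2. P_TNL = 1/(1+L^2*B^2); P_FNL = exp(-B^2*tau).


k_inf = eta*f*p*eps = 2.132*0.712*0.813*1.099 = 1.356299
P_TNL = 1/(1 + L^2*B^2) = 1/(1 + 47.2*0.00084) = 0.9618640
P_FNL = exp(-B^2*tau) = exp(-0.00084*49.1) = 0.9595950
k_eff = k_inf * P_TNL * P_FNL = 1.356299 * 0.9618640 * 0.9595950
k_eff = 1.2519

1.2519


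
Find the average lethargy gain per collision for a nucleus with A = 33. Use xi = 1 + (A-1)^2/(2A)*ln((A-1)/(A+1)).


xi = 1 + (A-1)^2/(2A) * ln((A-1)/(A+1))
xi = 1 + (33-1)^2/(2*33) * ln((33-1)/(33 +1))
xi = 0.059400

0.059400


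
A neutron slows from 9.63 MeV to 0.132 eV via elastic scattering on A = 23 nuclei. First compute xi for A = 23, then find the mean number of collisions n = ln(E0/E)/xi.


xi = 1 + (A-1)^2/(2A)*ln((A-1)/(A+1)) = 0.08448899 (for A = 23)
n = ln(E0/E) / xi
n = ln(9.63e6 / 0.132) / 0.08448899
n = ln(7.295455e+07) / 0.08448899 = 214.29

214.29


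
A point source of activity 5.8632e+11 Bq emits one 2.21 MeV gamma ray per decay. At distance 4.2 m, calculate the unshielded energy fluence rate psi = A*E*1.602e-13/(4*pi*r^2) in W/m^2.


psi = A * E * 1.602e-13 / (4*pi*r^2)
psi = 5.8632e+11 * 2.21 * 1.602e-13 / (4*pi*4.2^2)
psi = 9.3644e-04 W/m^2

9.3644e-04


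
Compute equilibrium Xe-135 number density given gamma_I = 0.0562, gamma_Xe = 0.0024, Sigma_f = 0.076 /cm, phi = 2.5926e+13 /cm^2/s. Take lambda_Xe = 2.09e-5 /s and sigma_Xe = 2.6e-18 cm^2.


Xe_eq = (gamma_I + gamma_Xe) * Sigma_f * phi / (lambda_Xe + sigma_Xe * phi)
Numerator = (0.0562 + 0.0024) * 0.076 * 2.5926e+13 = 1.154640e+11
Denominator = 2.09e-5 + 2.6e-18 * 2.5926e+13 = 8.830760e-05
Xe_eq = 1.154640e+11 / 8.830760e-05 = 1.3075e+15 /cm^3

1.3075e+15


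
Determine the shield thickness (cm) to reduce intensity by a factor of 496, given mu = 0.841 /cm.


x = ln(factor) / mu
x = ln(496) / 0.841
x = 7.3800 cm

7.3800


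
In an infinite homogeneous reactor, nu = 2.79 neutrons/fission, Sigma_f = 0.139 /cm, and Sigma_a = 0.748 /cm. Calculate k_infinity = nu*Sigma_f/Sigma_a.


k_inf = nu * Sigma_f / Sigma_a
k_inf = 2.79 * 0.139 / 0.748
k_inf = 0.51846

0.51846


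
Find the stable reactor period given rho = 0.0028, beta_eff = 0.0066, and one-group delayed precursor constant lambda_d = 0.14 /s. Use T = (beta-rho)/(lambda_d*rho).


T = (beta - rho) / (lambda_d * rho)
T = (0.0066 - 0.0028) / (0.14 * 0.0028)
T = 9.6939 s

9.6939


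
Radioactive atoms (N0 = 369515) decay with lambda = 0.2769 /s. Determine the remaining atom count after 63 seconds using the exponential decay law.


N = N0 * exp(-lambda * t)
N = 369515 * exp(-0.2769 * 63)
N = 0.0098061

0.0098061


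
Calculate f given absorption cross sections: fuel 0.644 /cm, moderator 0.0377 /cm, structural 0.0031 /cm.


f = Sigma_a_fuel / (Sigma_a_fuel + Sigma_a_mod + Sigma_a_other)
f = 0.644 / (0.644 + 0.0377 + 0.0031)
f = 0.94042

0.94042


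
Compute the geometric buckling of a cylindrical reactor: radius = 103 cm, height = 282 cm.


B^2 = (2.405/R)^2 + (pi/H)^2
B^2 = (2.405/103)^2 + (pi/282)^2
B^2 = 6.6931e-04 /cm^2

6.6931e-04


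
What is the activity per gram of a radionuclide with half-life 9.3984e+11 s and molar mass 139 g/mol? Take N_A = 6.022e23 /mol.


lambda = ln(2) / t_half = ln(2) / 9.3984e+11 = 7.375162e-13 /s
SA = lambda * N_A / M
SA = 7.375162e-13 * 6.022e23 / 139
SA = 3.1952e+09 Bq/g

3.1952e+09


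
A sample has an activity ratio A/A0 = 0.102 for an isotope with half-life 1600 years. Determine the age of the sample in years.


lambda = ln(2) / t_half = ln(2) / 1600 = 4.332170e-04 /yr
t = -ln(A/A0) / lambda
t = -ln(0.102) / 4.332170e-04
t = 5269.4 yr

5269.4


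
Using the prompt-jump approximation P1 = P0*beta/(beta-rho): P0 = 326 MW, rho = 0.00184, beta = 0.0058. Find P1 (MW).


P1/P0 = beta / (beta - rho)
P1/P0 = 0.0058 / (0.0058 - 0.00184) = 1.464646
P1 = 326 * 1.464646 = 477.47 MW

477.47


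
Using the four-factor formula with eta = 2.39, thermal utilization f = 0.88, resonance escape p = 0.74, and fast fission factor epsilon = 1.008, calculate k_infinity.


k_inf = eta * f * p * epsilon
k_inf = 2.39 * 0.88 * 0.74 * 1.008
k_inf = 1.5688

1.5688


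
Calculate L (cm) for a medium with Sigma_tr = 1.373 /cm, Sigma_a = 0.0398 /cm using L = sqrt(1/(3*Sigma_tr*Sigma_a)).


D = 1 / (3 * Sigma_tr) = 1 / (3 * 1.373) = 0.2427774 cm
L = sqrt(D / Sigma_a)
L = sqrt(0.2427774 / 0.0398)
L = 2.4698 cm

2.4698


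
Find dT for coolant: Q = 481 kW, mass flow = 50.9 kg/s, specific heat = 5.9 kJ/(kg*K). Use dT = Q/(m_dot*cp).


dT = Q / (m_dot * cp)
dT = 481 / (50.9 * 5.9)
dT = 1.6017 C

1.6017


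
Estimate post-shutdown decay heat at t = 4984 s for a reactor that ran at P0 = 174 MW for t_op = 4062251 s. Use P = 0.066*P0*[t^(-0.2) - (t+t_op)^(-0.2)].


P/P0 = 0.066 * [t^(-0.2) - (t + t_op)^(-0.2)]
P/P0 = 0.066 * [4984^(-0.2) - (4984 + 4062251)^(-0.2)]
P/P0 = 0.066 * [0.1821732 - 0.04765848] = 0.008877972
P = 174 * 0.008877972 = 1.5448 MW

1.5448


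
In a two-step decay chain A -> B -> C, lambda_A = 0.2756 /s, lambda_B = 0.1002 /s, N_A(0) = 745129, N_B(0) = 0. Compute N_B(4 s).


N_B(t) = lambda_A * N_A0 / (lambda_B - lambda_A) * [exp(-lambda_A*t) - exp(-lambda_B*t)]
exp(-0.2756*4) = 0.3320732; exp(-0.1002*4) = 0.6697840
N_B = 0.2756 * 745129 / (0.1002 - 0.2756) * (0.3320732 - 0.6697840)
N_B = 395390

395390


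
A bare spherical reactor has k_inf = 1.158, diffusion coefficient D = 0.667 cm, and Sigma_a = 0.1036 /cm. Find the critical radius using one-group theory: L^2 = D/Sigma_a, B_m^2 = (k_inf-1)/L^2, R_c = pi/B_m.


L^2 = D / Sigma_a = 0.667 / 0.1036 = 6.438224 cm^2
B_m^2 = (k_inf - 1) / L^2 = (1.158 - 1) / 6.438224 = 0.02454093 /cm^2
For a bare sphere: B_g = pi/R, so R_c = pi / sqrt(B_m^2)
R_c = pi / sqrt(0.02454093) = 20.054 cm

20.054


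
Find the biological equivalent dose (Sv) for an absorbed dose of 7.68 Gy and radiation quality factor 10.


H = D * Q
H = 7.68 * 10
H = 76.800 Sv

76.800


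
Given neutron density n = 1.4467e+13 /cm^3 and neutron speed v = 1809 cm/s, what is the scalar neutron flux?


phi = n * v
phi = 1.4467e+13 * 1809
phi = 2.6171e+16 /cm^2/s

2.6171e+16


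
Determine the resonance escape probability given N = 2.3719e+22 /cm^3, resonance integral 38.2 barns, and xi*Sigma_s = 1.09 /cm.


p = exp(-N * I * 1e-24 / (xi*Sigma_s))
p = exp(-2.3719e+22 * 38.2 * 1e-24 / 1.09)
p = 0.43550

0.43550


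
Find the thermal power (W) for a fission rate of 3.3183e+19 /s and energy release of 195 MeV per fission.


P = fission_rate * E_MeV * 1.602e-13
P = 3.3183e+19 * 195 * 1.602e-13
P = 1.0366e+09 W

1.0366e+09


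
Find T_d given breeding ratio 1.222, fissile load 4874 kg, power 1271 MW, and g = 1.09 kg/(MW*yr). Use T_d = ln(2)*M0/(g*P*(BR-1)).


Breeding gain G = BR - 1 = 1.222 - 1 = 0.222
Fissile production rate = g * P * G = 1.09 * 1271 * 0.222 = 307.55658 kg/yr
T_d = ln(2) * M0 / (g * P * G)
T_d = ln(2) * 4874 / 307.55658 = 10.985 yr

10.985


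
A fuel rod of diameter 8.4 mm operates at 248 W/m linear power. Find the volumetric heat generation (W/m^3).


r = D / 2 / 1000 = 8.4 / 2 / 1000 = 0.0042 m
q''' = q' / (pi * r^2)
q''' = 248 / (pi * 0.0042^2)
q''' = 4.4751e+06 W/m^3

4.4751e+06


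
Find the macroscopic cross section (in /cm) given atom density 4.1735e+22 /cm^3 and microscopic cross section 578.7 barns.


Sigma = N * sigma_barns * 1e-24
Sigma = 4.1735e+22 * 578.7 * 1e-24
Sigma = 24.152 /cm

24.152


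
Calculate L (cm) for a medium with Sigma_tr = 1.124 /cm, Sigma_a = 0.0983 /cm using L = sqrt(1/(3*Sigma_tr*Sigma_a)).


D = 1 / (3 * Sigma_tr) = 1 / (3 * 1.124) = 0.2965599 cm
L = sqrt(D / Sigma_a)
L = sqrt(0.2965599 / 0.0983)
L = 1.7369 cm

1.7369


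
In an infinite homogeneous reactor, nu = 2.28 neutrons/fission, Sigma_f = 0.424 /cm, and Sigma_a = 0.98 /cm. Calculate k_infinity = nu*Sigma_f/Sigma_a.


k_inf = nu * Sigma_f / Sigma_a
k_inf = 2.28 * 0.424 / 0.98
k_inf = 0.98645

0.98645


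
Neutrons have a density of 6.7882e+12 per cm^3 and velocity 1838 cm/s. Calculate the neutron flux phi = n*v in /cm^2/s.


phi = n * v
phi = 6.7882e+12 * 1838
phi = 1.2477e+16 /cm^2/s

1.2477e+16


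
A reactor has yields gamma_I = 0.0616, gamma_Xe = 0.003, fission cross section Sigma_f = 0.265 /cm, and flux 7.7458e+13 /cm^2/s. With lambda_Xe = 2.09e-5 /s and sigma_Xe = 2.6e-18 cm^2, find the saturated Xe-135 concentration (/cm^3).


Xe_eq = (gamma_I + gamma_Xe) * Sigma_f * phi / (lambda_Xe + sigma_Xe * phi)
Numerator = (0.0616 + 0.003) * 0.265 * 7.7458e+13 = 1.326004e+12
Denominator = 2.09e-5 + 2.6e-18 * 7.7458e+13 = 2.222908e-04
Xe_eq = 1.326004e+12 / 2.222908e-04 = 5.9652e+15 /cm^3

5.9652e+15


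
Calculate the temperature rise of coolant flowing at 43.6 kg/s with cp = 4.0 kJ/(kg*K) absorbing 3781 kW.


dT = Q / (m_dot * cp)
dT = 3781 / (43.6 * 4.0)
dT = 21.680 C

21.680


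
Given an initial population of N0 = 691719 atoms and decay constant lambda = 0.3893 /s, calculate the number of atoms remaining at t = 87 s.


N = N0 * exp(-lambda * t)
N = 691719 * exp(-0.3893 * 87)
N = 1.3513e-09

1.3513e-09


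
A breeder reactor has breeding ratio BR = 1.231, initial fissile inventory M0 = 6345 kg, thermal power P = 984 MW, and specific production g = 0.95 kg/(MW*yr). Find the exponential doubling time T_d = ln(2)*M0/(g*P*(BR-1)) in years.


Breeding gain G = BR - 1 = 1.231 - 1 = 0.231
Fissile production rate = g * P * G = 0.95 * 984 * 0.231 = 215.9388 kg/yr
T_d = ln(2) * M0 / (g * P * G)
T_d = ln(2) * 6345 / 215.9388 = 20.367 yr

20.367


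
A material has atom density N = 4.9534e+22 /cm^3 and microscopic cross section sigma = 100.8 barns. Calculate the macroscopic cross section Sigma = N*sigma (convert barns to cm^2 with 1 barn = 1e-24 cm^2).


Sigma = N * sigma_barns * 1e-24
Sigma = 4.9534e+22 * 100.8 * 1e-24
Sigma = 4.9930 /cm

4.9930


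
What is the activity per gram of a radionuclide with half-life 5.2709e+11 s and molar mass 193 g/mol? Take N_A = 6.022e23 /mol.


lambda = ln(2) / t_half = ln(2) / 5.2709e+11 = 1.315045e-12 /s
SA = lambda * N_A / M
SA = 1.315045e-12 * 6.022e23 / 193
SA = 4.1032e+09 Bq/g

4.1032e+09


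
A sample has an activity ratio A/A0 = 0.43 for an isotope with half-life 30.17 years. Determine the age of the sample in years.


lambda = ln(2) / t_half = ln(2) / 30.17 = 0.02297472 /yr
t = -ln(A/A0) / lambda
t = -ln(0.43) / 0.02297472
t = 36.735 yr

36.735


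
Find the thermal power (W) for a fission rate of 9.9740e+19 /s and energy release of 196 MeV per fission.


P = fission_rate * E_MeV * 1.602e-13
P = 9.9740e+19 * 196 * 1.602e-13
P = 3.1318e+09 W

3.1318e+09


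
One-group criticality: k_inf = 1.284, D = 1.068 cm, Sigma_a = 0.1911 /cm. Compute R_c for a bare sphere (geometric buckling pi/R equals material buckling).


L^2 = D / Sigma_a = 1.068 / 0.1911 = 5.588697 cm^2
B_m^2 = (k_inf - 1) / L^2 = (1.284 - 1) / 5.588697 = 0.05081685 /cm^2
For a bare sphere: B_g = pi/R, so R_c = pi / sqrt(B_m^2)
R_c = pi / sqrt(0.05081685) = 13.936 cm

13.936


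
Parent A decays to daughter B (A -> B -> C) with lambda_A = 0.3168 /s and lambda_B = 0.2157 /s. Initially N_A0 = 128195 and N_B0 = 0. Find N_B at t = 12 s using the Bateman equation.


N_B(t) = lambda_A * N_A0 / (lambda_B - lambda_A) * [exp(-lambda_A*t) - exp(-lambda_B*t)]
exp(-0.3168*12) = 0.02233501; exp(-0.2157*12) = 0.07514017
N_B = 0.3168 * 128195 / (0.2157 - 0.3168) * (0.02233501 - 0.07514017)
N_B = 21212

21212


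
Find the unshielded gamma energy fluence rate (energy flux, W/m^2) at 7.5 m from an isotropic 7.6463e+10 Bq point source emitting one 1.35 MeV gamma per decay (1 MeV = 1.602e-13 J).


psi = A * E * 1.602e-13 / (4*pi*r^2)
psi = 7.6463e+10 * 1.35 * 1.602e-13 / (4*pi*7.5^2)
psi = 2.3395e-05 W/m^2

2.3395e-05


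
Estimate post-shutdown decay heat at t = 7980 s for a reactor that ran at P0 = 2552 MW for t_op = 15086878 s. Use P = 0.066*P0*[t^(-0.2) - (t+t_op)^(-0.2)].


P/P0 = 0.066 * [t^(-0.2) - (t + t_op)^(-0.2)]
P/P0 = 0.066 * [7980^(-0.2) - (7980 + 15086878)^(-0.2)]
P/P0 = 0.066 * [0.1658057 - 0.03666352] = 0.008523384
P = 2552 * 0.008523384 = 21.752 MW

21.752


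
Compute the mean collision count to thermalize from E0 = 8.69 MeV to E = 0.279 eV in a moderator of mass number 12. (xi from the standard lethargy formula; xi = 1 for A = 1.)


xi = 1 + (A-1)^2/(2A)*ln((A-1)/(A+1)) = 0.1577690 (for A = 12)
n = ln(E0/E) / xi
n = ln(8.69e6 / 0.279) / 0.1577690
n = ln(3.114695e+07) / 0.1577690 = 109.36

109.36


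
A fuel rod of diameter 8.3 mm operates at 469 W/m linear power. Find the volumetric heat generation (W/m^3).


r = D / 2 / 1000 = 8.3 / 2 / 1000 = 0.00415 m
q''' = q' / (pi * r^2)
q''' = 469 / (pi * 0.00415^2)
q''' = 8.6682e+06 W/m^3

8.6682e+06


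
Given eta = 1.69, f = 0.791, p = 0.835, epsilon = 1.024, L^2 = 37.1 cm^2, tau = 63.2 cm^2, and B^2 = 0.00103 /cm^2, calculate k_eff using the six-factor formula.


k_inf = eta*f*p*eps = 1.69*0.791*0.835*1.024 = 1.143009
P_TNL = 1/(1 + L^2*B^2) = 1/(1 + 37.1*0.00103) = 0.9631935
P_FNL = exp(-B^2*tau) = exp(-0.00103*63.2) = 0.9369775
k_eff = k_inf * P_TNL * P_FNL = 1.143009 * 0.9631935 * 0.9369775
k_eff = 1.0316

1.0316


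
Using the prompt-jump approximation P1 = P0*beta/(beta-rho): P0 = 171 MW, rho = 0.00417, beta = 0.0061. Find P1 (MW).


P1/P0 = beta / (beta - rho)
P1/P0 = 0.0061 / (0.0061 - 0.00417) = 3.160622
P1 = 171 * 3.160622 = 540.47 MW

540.47


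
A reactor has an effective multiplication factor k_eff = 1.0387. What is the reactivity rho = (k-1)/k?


rho = (k_eff - 1) / k_eff
rho = (1.0387 - 1) / 1.0387
rho = 0.037258

0.037258


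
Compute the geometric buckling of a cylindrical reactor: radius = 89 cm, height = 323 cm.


B^2 = (2.405/R)^2 + (pi/H)^2
B^2 = (2.405/89)^2 + (pi/323)^2
B^2 = 8.2481e-04 /cm^2

8.2481e-04
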